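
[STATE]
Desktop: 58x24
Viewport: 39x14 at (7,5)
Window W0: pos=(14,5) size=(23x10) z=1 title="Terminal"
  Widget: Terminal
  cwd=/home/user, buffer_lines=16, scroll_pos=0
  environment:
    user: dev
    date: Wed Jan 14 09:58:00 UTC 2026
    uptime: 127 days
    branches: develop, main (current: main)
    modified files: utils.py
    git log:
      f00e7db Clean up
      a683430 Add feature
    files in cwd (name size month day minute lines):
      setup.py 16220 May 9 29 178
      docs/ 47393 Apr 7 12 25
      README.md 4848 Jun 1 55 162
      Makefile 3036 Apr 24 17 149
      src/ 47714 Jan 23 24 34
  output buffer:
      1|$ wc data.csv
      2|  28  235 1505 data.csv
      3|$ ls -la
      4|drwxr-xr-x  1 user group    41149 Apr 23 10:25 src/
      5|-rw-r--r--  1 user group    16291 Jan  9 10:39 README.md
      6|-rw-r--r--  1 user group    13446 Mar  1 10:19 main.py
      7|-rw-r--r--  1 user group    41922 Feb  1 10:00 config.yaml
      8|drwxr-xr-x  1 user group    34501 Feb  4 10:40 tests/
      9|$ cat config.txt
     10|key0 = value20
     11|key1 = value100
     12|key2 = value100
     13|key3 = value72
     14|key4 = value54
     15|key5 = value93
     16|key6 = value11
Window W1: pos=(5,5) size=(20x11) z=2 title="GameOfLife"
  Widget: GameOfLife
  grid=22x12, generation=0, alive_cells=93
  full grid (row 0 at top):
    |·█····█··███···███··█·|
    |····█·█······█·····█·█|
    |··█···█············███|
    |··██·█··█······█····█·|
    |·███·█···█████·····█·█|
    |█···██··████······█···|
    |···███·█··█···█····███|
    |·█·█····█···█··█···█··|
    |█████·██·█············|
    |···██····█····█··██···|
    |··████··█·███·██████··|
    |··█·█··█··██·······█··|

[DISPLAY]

━━━━━━━━━━━━━━━━━┓━━━━━━━━━━━┓         
GameOfLife       ┃           ┃         
─────────────────┨───────────┨         
en: 0            ┃csv        ┃         
█·█··█······█····┃1505 data.c┃         
█·█···█████·····█┃           ┃         
·██··████······█·┃  1 user gr┃         
███·█··█···█····█┃  1 user gr┃         
█····█···█··█···█┃  1 user gr┃         
██·██·█··········┃━━━━━━━━━━━┛         
━━━━━━━━━━━━━━━━━┛                     
                                       
                                       
                                       


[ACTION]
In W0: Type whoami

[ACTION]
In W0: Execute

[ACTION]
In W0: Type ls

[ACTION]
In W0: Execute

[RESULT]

━━━━━━━━━━━━━━━━━┓━━━━━━━━━━━┓         
GameOfLife       ┃           ┃         
─────────────────┨───────────┨         
en: 0            ┃ue11       ┃         
█·█··█······█····┃           ┃         
█·█···█████·····█┃           ┃         
·██··████······█·┃           ┃         
███·█··█···█····█┃docs/  READ┃         
█····█···█··█···█┃           ┃         
██·██·█··········┃━━━━━━━━━━━┛         
━━━━━━━━━━━━━━━━━┛                     
                                       
                                       
                                       


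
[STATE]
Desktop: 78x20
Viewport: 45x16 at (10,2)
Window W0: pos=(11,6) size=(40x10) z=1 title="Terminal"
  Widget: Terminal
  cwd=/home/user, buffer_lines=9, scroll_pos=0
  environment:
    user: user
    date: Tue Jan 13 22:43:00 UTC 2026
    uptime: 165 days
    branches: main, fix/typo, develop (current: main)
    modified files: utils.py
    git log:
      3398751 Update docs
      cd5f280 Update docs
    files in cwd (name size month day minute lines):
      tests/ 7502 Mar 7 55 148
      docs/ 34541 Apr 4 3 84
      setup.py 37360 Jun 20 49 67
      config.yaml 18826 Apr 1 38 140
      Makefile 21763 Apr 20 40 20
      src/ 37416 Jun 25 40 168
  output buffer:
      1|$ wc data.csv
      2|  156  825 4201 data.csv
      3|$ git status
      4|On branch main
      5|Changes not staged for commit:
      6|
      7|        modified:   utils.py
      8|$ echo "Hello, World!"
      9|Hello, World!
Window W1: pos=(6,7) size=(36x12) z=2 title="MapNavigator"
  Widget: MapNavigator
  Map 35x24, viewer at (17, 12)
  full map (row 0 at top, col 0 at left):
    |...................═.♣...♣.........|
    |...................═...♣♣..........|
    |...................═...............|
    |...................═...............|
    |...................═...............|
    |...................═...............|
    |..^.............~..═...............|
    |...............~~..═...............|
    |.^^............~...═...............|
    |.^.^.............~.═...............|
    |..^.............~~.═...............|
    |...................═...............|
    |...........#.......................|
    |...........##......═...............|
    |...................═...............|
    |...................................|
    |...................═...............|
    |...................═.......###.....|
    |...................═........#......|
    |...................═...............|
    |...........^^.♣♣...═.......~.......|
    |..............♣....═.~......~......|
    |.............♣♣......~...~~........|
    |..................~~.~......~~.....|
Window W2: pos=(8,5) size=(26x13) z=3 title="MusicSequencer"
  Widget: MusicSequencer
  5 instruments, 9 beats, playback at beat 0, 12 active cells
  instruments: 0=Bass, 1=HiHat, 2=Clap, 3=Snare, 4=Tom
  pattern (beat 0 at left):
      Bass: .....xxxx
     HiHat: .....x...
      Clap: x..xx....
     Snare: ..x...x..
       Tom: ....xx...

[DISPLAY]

                                             
                                             
                                             
━━━━━━━━━━━━━━━━━━━━━━━┓                     
MusicSequencer         ┃━━━━━━━━━━━━━━━━┓    
───────────────────────┨━━━━━━━┓        ┃    
     ▼12345678         ┃       ┃────────┨    
 Bass·····████         ┃───────┨        ┃    
HiHat·····█···         ┃.......┃        ┃    
 Clap█··██····         ┃.......┃        ┃    
Snare··█···█··         ┃.......┃        ┃    
  Tom····██···         ┃.......┃        ┃    
                       ┃.......┃        ┃    
                       ┃.......┃━━━━━━━━┛    
                       ┃.......┃             
━━━━━━━━━━━━━━━━━━━━━━━┛.......┃             


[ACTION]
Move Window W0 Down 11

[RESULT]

                                             
                                             
                                             
━━━━━━━━━━━━━━━━━━━━━━━┓                     
MusicSequencer         ┃                     
───────────────────────┨━━━━━━━┓             
     ▼12345678         ┃       ┃             
 Bass·····████         ┃───────┨             
HiHat·····█···         ┃.......┃━━━━━━━━┓    
 Clap█··██····         ┃.......┃        ┃    
Snare··█···█··         ┃.......┃────────┨    
  Tom····██···         ┃.......┃        ┃    
                       ┃.......┃        ┃    
                       ┃.......┃        ┃    
                       ┃.......┃        ┃    
━━━━━━━━━━━━━━━━━━━━━━━┛.......┃        ┃    


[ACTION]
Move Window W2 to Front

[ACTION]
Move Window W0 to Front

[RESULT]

                                             
                                             
                                             
━━━━━━━━━━━━━━━━━━━━━━━┓                     
MusicSequencer         ┃                     
───────────────────────┨━━━━━━━┓             
     ▼12345678         ┃       ┃             
 Bass·····████         ┃───────┨             
H┏━━━━━━━━━━━━━━━━━━━━━━━━━━━━━━━━━━━━━━┓    
 ┃ Terminal                             ┃    
S┠──────────────────────────────────────┨    
 ┃$ wc data.csv                         ┃    
 ┃  156  825 4201 data.csv              ┃    
 ┃$ git status                          ┃    
 ┃On branch main                        ┃    
━┃Changes not staged for commit:        ┃    


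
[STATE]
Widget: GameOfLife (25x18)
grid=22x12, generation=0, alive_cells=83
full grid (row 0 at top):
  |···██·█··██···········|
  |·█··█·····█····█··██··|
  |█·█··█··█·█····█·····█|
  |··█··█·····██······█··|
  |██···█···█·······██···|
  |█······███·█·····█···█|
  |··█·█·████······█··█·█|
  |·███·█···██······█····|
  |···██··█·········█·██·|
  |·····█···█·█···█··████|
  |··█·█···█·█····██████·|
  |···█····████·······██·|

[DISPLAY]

Gen: 0                   
···██·█··██···········   
·█··█·····█····█··██··   
█·█··█··█·█····█·····█   
··█··█·····██······█··   
██···█···█·······██···   
█······███·█·····█···█   
··█·█·████······█··█·█   
·███·█···██······█····   
···██··█·········█·██·   
·····█···█·█···█··████   
··█·█···█·█····██████·   
···█····████·······██·   
                         
                         
                         
                         
                         


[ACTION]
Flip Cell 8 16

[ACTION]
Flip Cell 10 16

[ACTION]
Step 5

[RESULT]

Gen: 5                   
··········██··········   
·█·█··············██··   
···██··█·········█·█··   
█·····██··█··█····█···   
█·███······██······█··   
██···█·██···········█·   
·····█···············█   
······██·█·······█···█   
·····██·█······██···██   
···███·█·█······██····   
··█·██·█·█············   
···█··················   
                         
                         
                         
                         
                         


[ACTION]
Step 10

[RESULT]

Gen: 15                  
···██·················   
···██··············██·   
···················██·   
···········██·········   
···········██·········   
······················   
······················   
······················   
······················   
······················   
·············█·█······   
·············██·······   
                         
                         
                         
                         
                         


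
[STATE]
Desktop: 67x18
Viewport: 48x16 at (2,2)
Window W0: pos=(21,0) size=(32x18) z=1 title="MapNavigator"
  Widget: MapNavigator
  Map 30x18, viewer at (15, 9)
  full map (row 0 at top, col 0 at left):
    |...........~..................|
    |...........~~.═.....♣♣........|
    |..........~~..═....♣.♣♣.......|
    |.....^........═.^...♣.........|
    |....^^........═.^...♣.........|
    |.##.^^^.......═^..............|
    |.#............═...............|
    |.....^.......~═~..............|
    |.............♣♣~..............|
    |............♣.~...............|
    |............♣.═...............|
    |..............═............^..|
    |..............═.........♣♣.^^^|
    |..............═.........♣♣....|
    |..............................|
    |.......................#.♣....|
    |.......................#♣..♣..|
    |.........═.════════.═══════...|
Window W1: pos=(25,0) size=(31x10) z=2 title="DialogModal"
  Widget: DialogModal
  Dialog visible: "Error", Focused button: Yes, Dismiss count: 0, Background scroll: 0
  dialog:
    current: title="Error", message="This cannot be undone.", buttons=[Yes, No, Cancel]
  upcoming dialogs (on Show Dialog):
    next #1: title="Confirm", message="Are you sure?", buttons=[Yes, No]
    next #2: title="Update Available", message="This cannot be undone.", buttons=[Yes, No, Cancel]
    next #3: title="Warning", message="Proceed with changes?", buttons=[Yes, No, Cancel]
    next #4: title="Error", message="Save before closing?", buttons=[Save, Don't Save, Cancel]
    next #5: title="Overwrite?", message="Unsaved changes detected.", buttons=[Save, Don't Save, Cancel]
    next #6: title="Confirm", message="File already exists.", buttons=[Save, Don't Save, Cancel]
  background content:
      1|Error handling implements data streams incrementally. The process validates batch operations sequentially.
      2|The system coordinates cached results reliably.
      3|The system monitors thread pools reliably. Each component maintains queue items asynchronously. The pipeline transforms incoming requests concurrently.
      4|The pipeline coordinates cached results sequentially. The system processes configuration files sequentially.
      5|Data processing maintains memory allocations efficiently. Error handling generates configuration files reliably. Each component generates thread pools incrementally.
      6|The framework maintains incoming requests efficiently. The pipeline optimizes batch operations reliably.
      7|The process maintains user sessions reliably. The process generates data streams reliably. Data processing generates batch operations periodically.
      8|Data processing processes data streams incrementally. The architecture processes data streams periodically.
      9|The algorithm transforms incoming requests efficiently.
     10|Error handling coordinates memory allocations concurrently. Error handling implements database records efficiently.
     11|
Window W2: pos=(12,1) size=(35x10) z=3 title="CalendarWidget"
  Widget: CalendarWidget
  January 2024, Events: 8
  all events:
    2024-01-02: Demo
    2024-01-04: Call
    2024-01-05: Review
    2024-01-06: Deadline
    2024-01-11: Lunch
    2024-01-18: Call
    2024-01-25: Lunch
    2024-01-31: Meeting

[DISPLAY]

          ┃ CalendarWidget                  ┃───
          ┠─────────────────────────────────┨───
          ┃           January 2024          ┃   
          ┃Mo Tu We Th Fr Sa Su             ┃don
          ┃ 1  2*  3  4*  5*  6*  7         ┃el 
          ┃ 8  9 10 11* 12 13 14            ┃───
          ┃15 16 17 18* 19 20 21            ┃ns 
          ┃22 23 24 25* 26 27 28            ┃━━━
          ┗━━━━━━━━━━━━━━━━━━━━━━━━━━━━━━━━━┛...
                   ┃............♣.═.............
                   ┃..............═............^
                   ┃..............═.........♣♣.^
                   ┃..............═.........♣♣..
                   ┃............................
                   ┃.......................#.♣..
                   ┗━━━━━━━━━━━━━━━━━━━━━━━━━━━━


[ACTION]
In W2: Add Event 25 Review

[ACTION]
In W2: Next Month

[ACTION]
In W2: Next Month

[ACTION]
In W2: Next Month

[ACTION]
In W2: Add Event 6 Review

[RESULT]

          ┃ CalendarWidget                  ┃───
          ┠─────────────────────────────────┨───
          ┃            April 2024           ┃   
          ┃Mo Tu We Th Fr Sa Su             ┃don
          ┃ 1  2  3  4  5  6*  7            ┃el 
          ┃ 8  9 10 11 12 13 14             ┃───
          ┃15 16 17 18 19 20 21             ┃ns 
          ┃22 23 24 25 26 27 28             ┃━━━
          ┗━━━━━━━━━━━━━━━━━━━━━━━━━━━━━━━━━┛...
                   ┃............♣.═.............
                   ┃..............═............^
                   ┃..............═.........♣♣.^
                   ┃..............═.........♣♣..
                   ┃............................
                   ┃.......................#.♣..
                   ┗━━━━━━━━━━━━━━━━━━━━━━━━━━━━


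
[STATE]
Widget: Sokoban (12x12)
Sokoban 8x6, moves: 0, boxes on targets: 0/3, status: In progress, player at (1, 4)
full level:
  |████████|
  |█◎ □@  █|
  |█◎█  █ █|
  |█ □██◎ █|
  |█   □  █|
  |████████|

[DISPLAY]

████████    
█◎ □@  █    
█◎█  █ █    
█ □██◎ █    
█   □  █    
████████    
Moves: 0  0/
            
            
            
            
            


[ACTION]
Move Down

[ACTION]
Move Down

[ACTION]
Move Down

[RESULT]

████████    
█◎ □   █    
█◎█ @█ █    
█ □██◎ █    
█   □  █    
████████    
Moves: 1  0/
            
            
            
            
            


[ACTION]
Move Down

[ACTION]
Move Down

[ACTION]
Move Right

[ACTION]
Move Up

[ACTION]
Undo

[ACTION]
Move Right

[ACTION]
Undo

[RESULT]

████████    
█◎ □@  █    
█◎█  █ █    
█ □██◎ █    
█   □  █    
████████    
Moves: 0  0/
            
            
            
            
            


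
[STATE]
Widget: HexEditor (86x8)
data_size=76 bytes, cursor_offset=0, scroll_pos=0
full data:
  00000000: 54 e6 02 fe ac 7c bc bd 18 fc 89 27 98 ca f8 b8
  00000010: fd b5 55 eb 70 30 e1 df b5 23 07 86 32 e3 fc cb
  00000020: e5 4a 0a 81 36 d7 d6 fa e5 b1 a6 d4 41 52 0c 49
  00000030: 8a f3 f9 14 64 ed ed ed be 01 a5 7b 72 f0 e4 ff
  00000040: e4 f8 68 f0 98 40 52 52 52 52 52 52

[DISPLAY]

00000000  54 e6 02 fe ac 7c bc bd  18 fc 89 27 98 ca f8 b8  |T....|.....'....|        
00000010  fd b5 55 eb 70 30 e1 df  b5 23 07 86 32 e3 fc cb  |..U.p0...#..2...|        
00000020  e5 4a 0a 81 36 d7 d6 fa  e5 b1 a6 d4 41 52 0c 49  |.J..6.......AR.I|        
00000030  8a f3 f9 14 64 ed ed ed  be 01 a5 7b 72 f0 e4 ff  |....d......{r...|        
00000040  e4 f8 68 f0 98 40 52 52  52 52 52 52              |..h..@RRRRRR    |        
                                                                                      
                                                                                      
                                                                                      


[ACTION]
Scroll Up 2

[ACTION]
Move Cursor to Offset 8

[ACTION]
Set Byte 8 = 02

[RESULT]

00000000  54 e6 02 fe ac 7c bc bd  02 fc 89 27 98 ca f8 b8  |T....|.....'....|        
00000010  fd b5 55 eb 70 30 e1 df  b5 23 07 86 32 e3 fc cb  |..U.p0...#..2...|        
00000020  e5 4a 0a 81 36 d7 d6 fa  e5 b1 a6 d4 41 52 0c 49  |.J..6.......AR.I|        
00000030  8a f3 f9 14 64 ed ed ed  be 01 a5 7b 72 f0 e4 ff  |....d......{r...|        
00000040  e4 f8 68 f0 98 40 52 52  52 52 52 52              |..h..@RRRRRR    |        
                                                                                      
                                                                                      
                                                                                      


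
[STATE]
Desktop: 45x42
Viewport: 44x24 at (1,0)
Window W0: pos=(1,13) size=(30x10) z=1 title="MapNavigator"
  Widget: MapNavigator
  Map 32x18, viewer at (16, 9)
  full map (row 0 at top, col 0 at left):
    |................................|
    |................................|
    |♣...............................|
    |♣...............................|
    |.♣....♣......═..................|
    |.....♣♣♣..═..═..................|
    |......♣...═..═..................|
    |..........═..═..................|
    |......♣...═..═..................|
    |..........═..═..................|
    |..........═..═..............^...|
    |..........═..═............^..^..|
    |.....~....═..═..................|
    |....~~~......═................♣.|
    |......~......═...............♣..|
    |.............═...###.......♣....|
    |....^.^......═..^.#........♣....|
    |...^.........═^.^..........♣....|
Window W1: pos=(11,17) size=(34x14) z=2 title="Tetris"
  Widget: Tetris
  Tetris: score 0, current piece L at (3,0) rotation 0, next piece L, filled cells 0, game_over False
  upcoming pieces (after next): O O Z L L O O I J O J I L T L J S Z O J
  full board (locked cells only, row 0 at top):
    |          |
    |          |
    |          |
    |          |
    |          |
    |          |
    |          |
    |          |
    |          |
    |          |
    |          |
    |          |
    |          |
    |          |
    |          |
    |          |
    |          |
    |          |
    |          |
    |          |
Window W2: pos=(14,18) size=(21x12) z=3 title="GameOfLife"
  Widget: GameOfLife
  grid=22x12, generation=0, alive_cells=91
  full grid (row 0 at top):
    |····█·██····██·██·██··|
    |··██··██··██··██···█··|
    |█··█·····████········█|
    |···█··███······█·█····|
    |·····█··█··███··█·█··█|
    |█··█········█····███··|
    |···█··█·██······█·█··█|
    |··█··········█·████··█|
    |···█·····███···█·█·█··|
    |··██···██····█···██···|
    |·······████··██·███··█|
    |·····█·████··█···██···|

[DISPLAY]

                                            
                                            
                                            
                                            
                                            
                                            
                                            
                                            
                                            
                                            
                                            
                                            
                                            
┏━━━━━━━━━━━━━━━━━━━━━━━━━━━━┓              
┃ MapNavigator               ┃              
┠────────────────────────────┨              
┃....♣...═..═................┃              
┃........═┏━━━━━━━━━━━━━━━━━━━━━━━━━━━━━━━━┓
┃....♣...═┃ T┏━━━━━━━━━━━━━━━━━━━┓         ┃
┃........═┠──┃ GameOfLife        ┃─────────┨
┃........═┃  ┠───────────────────┨         ┃
┃........═┃  ┃Gen: 0             ┃         ┃
┗━━━━━━━━━┃  ┃··█·····████·······┃         ┃
          ┃  ┃··█··███······█·█··┃         ┃


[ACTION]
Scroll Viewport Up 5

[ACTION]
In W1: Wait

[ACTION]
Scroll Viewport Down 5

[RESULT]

                                            
                                            
                                            
                                            
                                            
                                            
                                            
                                            
┏━━━━━━━━━━━━━━━━━━━━━━━━━━━━┓              
┃ MapNavigator               ┃              
┠────────────────────────────┨              
┃....♣...═..═................┃              
┃........═┏━━━━━━━━━━━━━━━━━━━━━━━━━━━━━━━━┓
┃....♣...═┃ T┏━━━━━━━━━━━━━━━━━━━┓         ┃
┃........═┠──┃ GameOfLife        ┃─────────┨
┃........═┃  ┠───────────────────┨         ┃
┃........═┃  ┃Gen: 0             ┃         ┃
┗━━━━━━━━━┃  ┃··█·····████·······┃         ┃
          ┃  ┃··█··███······█·█··┃         ┃
          ┃  ┃····█··█··███··█·█·┃         ┃
          ┃  ┃··█········█····███┃         ┃
          ┃  ┃··█··█·██······█·█·┃         ┃
          ┃  ┃·█··········█·████·┃         ┃
          ┃  ┃··█·····███···█·█·█┃         ┃


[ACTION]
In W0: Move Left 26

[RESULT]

                                            
                                            
                                            
                                            
                                            
                                            
                                            
                                            
┏━━━━━━━━━━━━━━━━━━━━━━━━━━━━┓              
┃ MapNavigator               ┃              
┠────────────────────────────┨              
┃              ......♣...═..═┃              
┃         ┏━━━━━━━━━━━━━━━━━━━━━━━━━━━━━━━━┓
┃         ┃ T┏━━━━━━━━━━━━━━━━━━━┓         ┃
┃         ┠──┃ GameOfLife        ┃─────────┨
┃         ┃  ┠───────────────────┨         ┃
┃         ┃  ┃Gen: 0             ┃         ┃
┗━━━━━━━━━┃  ┃··█·····████·······┃         ┃
          ┃  ┃··█··███······█·█··┃         ┃
          ┃  ┃····█··█··███··█·█·┃         ┃
          ┃  ┃··█········█····███┃         ┃
          ┃  ┃··█··█·██······█·█·┃         ┃
          ┃  ┃·█··········█·████·┃         ┃
          ┃  ┃··█·····███···█·█·█┃         ┃


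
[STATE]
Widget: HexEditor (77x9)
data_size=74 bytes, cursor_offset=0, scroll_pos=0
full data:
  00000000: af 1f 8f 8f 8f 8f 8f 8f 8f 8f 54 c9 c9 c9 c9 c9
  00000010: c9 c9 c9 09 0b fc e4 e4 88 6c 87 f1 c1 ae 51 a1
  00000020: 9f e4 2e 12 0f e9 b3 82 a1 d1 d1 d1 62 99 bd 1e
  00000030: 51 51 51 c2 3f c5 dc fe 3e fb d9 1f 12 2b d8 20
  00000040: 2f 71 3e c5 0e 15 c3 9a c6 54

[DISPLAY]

00000000  AF 1f 8f 8f 8f 8f 8f 8f  8f 8f 54 c9 c9 c9 c9 c9  |..........T.....
00000010  c9 c9 c9 09 0b fc e4 e4  88 6c 87 f1 c1 ae 51 a1  |.........l....Q.
00000020  9f e4 2e 12 0f e9 b3 82  a1 d1 d1 d1 62 99 bd 1e  |............b...
00000030  51 51 51 c2 3f c5 dc fe  3e fb d9 1f 12 2b d8 20  |QQQ.?...>....+. 
00000040  2f 71 3e c5 0e 15 c3 9a  c6 54                    |/q>......T      
                                                                             
                                                                             
                                                                             
                                                                             


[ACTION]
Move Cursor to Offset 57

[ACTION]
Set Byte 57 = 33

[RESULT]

00000000  af 1f 8f 8f 8f 8f 8f 8f  8f 8f 54 c9 c9 c9 c9 c9  |..........T.....
00000010  c9 c9 c9 09 0b fc e4 e4  88 6c 87 f1 c1 ae 51 a1  |.........l....Q.
00000020  9f e4 2e 12 0f e9 b3 82  a1 d1 d1 d1 62 99 bd 1e  |............b...
00000030  51 51 51 c2 3f c5 dc fe  3e 33 d9 1f 12 2b d8 20  |QQQ.?...>3...+. 
00000040  2f 71 3e c5 0e 15 c3 9a  c6 54                    |/q>......T      
                                                                             
                                                                             
                                                                             
                                                                             


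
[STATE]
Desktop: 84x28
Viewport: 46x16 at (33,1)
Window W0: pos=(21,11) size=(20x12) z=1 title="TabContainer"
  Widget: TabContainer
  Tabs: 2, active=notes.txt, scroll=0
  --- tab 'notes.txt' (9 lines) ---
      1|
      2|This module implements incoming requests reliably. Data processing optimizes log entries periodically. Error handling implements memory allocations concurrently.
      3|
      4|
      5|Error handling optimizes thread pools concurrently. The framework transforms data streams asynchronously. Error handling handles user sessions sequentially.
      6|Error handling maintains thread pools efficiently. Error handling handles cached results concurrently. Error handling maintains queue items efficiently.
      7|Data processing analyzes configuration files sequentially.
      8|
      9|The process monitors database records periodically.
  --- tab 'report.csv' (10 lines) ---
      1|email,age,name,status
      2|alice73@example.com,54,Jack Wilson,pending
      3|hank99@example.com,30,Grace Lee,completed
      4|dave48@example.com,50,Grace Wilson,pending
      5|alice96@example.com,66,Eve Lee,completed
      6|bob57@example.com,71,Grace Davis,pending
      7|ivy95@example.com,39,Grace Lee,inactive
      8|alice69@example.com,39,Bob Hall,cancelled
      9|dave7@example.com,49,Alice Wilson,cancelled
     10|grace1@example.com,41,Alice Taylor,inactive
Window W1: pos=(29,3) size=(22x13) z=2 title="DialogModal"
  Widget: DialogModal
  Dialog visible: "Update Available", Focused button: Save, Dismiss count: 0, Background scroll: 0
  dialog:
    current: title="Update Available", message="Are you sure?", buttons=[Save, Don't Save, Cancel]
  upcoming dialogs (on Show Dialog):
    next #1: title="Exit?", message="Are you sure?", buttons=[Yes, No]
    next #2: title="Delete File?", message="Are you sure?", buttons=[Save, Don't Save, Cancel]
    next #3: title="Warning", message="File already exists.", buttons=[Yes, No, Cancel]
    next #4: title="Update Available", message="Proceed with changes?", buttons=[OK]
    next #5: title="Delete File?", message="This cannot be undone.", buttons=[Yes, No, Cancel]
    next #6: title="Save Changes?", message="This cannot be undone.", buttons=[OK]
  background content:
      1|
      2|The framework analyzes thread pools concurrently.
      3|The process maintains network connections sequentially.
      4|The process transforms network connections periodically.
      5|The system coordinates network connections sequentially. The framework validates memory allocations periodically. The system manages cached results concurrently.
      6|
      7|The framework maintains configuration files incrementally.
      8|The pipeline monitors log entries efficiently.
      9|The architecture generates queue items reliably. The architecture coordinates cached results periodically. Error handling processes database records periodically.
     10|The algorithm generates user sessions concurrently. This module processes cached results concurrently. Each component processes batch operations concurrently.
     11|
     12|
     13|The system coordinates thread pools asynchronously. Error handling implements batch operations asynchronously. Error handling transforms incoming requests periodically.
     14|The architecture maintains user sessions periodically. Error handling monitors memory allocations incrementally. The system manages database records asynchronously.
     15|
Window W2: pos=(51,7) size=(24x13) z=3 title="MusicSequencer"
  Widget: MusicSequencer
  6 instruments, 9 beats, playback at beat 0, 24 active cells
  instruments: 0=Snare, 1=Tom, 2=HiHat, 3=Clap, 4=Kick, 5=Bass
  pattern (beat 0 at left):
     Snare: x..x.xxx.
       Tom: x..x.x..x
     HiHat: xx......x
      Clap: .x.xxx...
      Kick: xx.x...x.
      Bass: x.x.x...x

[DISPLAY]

                                              
                                              
━━━━━━━━━━━━━━━━━┓                            
alogModal        ┃                            
─────────────────┨                            
                 ┃                            
 framework analyz┃┏━━━━━━━━━━━━━━━━━━━━━━┓    
──────────────┐in┃┃ MusicSequencer       ┃    
Update Availab│or┃┠──────────────────────┨    
Are you sure? │at┃┃      ▼12345678       ┃    
[Save]  Don't │  ┃┃ Snare█··█·███·       ┃    
──────────────┘ta┃┃   Tom█··█·█··█       ┃    
 pipeline monitor┃┃ HiHat██······█       ┃    
 architecture gen┃┃  Clap·█·███···       ┃    
━━━━━━━━━━━━━━━━━┛┃  Kick██·█···█·       ┃    
       ┃          ┃  Bass█·█·█···█       ┃    


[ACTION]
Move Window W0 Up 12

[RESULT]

er     ┃                                      
───────┨                                      
━━━━━━━━━━━━━━━━━┓                            
alogModal        ┃                            
─────────────────┨                            
                 ┃                            
 framework analyz┃┏━━━━━━━━━━━━━━━━━━━━━━┓    
──────────────┐in┃┃ MusicSequencer       ┃    
Update Availab│or┃┠──────────────────────┨    
Are you sure? │at┃┃      ▼12345678       ┃    
[Save]  Don't │  ┃┃ Snare█··█·███·       ┃    
──────────────┘ta┃┃   Tom█··█·█··█       ┃    
 pipeline monitor┃┃ HiHat██······█       ┃    
 architecture gen┃┃  Clap·█·███···       ┃    
━━━━━━━━━━━━━━━━━┛┃  Kick██·█···█·       ┃    
                  ┃  Bass█·█·█···█       ┃    


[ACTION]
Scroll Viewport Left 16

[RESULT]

    ┃ TabContainer     ┃                      
    ┠──────────────────┨                      
    ┃[notes.┏━━━━━━━━━━━━━━━━━━━━┓            
    ┃───────┃ DialogModal        ┃            
    ┃       ┠────────────────────┨            
    ┃This mo┃                    ┃            
    ┃       ┃The framework analyz┃┏━━━━━━━━━━━
    ┃       ┃Th┌──────────────┐in┃┃ MusicSeque
    ┃Error h┃Th│Update Availab│or┃┠───────────
    ┃Error h┃Th│Are you sure? │at┃┃      ▼1234
    ┗━━━━━━━┃  │[Save]  Don't │  ┃┃ Snare█··█·
            ┃Th└──────────────┘ta┃┃   Tom█··█·
            ┃The pipeline monitor┃┃ HiHat██···
            ┃The architecture gen┃┃  Clap·█·██
            ┗━━━━━━━━━━━━━━━━━━━━┛┃  Kick██·█·
                                  ┃  Bass█·█·█


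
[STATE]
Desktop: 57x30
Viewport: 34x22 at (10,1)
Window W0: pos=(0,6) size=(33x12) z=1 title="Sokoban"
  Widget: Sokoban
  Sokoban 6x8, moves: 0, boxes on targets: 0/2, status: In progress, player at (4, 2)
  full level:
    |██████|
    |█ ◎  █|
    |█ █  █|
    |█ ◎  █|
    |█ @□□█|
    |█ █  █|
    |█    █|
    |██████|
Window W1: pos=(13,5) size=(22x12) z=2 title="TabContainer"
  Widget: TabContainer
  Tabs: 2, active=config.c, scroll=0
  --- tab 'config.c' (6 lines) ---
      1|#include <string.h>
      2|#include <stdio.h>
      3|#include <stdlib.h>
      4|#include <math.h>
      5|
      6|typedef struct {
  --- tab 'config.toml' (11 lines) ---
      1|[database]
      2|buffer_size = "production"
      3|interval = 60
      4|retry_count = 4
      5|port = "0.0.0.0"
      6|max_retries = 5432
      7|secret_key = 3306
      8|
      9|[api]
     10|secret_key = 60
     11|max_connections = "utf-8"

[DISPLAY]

                                  
                                  
                                  
                                  
   ┏━━━━━━━━━━━━━━━━━━━━┓         
━━━┃ TabContainer       ┃         
   ┠────────────────────┨         
───┃[config.c]│ config.t┃         
   ┃────────────────────┃         
   ┃#include <string.h> ┃         
   ┃#include <stdio.h>  ┃         
   ┃#include <stdlib.h> ┃         
   ┃#include <math.h>   ┃         
   ┃                    ┃         
   ┃typedef struct {    ┃         
   ┗━━━━━━━━━━━━━━━━━━━━┛         
━━━━━━━━━━━━━━━━━━━━━━┛           
                                  
                                  
                                  
                                  
                                  


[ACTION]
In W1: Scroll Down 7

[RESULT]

                                  
                                  
                                  
                                  
   ┏━━━━━━━━━━━━━━━━━━━━┓         
━━━┃ TabContainer       ┃         
   ┠────────────────────┨         
───┃[config.c]│ config.t┃         
   ┃────────────────────┃         
   ┃typedef struct {    ┃         
   ┃                    ┃         
   ┃                    ┃         
   ┃                    ┃         
   ┃                    ┃         
   ┃                    ┃         
   ┗━━━━━━━━━━━━━━━━━━━━┛         
━━━━━━━━━━━━━━━━━━━━━━┛           
                                  
                                  
                                  
                                  
                                  


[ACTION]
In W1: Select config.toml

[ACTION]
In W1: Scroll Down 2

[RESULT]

                                  
                                  
                                  
                                  
   ┏━━━━━━━━━━━━━━━━━━━━┓         
━━━┃ TabContainer       ┃         
   ┠────────────────────┨         
───┃ config.c │[config.t┃         
   ┃────────────────────┃         
   ┃interval = 60       ┃         
   ┃retry_count = 4     ┃         
   ┃port = "0.0.0.0"    ┃         
   ┃max_retries = 5432  ┃         
   ┃secret_key = 3306   ┃         
   ┃                    ┃         
   ┗━━━━━━━━━━━━━━━━━━━━┛         
━━━━━━━━━━━━━━━━━━━━━━┛           
                                  
                                  
                                  
                                  
                                  


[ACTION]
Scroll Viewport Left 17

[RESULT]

                                  
                                  
                                  
                                  
             ┏━━━━━━━━━━━━━━━━━━━━
┏━━━━━━━━━━━━┃ TabContainer       
┃ Sokoban    ┠────────────────────
┠────────────┃ config.c │[config.t
┃██████      ┃────────────────────
┃█ ◎  █      ┃interval = 60       
┃█ █  █      ┃retry_count = 4     
┃█ ◎  █      ┃port = "0.0.0.0"    
┃█ @□□█      ┃max_retries = 5432  
┃█ █  █      ┃secret_key = 3306   
┃█    █      ┃                    
┃██████      ┗━━━━━━━━━━━━━━━━━━━━
┗━━━━━━━━━━━━━━━━━━━━━━━━━━━━━━━┛ 
                                  
                                  
                                  
                                  
                                  
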